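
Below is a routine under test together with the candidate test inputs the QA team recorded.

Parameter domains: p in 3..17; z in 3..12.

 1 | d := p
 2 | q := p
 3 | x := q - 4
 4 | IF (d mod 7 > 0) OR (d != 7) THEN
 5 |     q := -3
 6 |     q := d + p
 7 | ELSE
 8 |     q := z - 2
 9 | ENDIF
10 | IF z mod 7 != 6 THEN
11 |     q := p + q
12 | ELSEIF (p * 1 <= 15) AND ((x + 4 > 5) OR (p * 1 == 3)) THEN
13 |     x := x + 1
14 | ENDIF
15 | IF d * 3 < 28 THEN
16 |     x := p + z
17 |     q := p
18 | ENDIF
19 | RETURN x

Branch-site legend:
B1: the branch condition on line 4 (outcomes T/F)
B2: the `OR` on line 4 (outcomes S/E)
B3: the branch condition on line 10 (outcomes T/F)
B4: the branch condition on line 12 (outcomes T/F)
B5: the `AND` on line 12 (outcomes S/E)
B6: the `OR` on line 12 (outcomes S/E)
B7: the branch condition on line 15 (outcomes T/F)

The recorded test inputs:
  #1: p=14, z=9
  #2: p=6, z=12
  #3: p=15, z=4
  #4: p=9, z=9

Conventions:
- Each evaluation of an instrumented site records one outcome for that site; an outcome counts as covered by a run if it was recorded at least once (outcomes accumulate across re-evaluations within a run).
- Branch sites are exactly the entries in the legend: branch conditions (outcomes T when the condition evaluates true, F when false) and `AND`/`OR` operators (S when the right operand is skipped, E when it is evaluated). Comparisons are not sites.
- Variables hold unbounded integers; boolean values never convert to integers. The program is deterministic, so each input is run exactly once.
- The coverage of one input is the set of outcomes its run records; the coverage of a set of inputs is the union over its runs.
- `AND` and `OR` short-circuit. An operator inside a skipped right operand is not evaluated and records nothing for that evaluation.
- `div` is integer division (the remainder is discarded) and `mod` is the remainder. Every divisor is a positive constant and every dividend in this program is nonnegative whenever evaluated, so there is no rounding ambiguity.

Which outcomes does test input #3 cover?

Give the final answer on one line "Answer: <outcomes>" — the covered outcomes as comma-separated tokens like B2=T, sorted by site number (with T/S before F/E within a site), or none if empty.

Running input #3 (p=15, z=4), event by event:
  B2->S, B1->T, B3->T, B7->F
as a set, this run covers: B1=T, B2=S, B3=T, B7=F

Answer: B1=T, B2=S, B3=T, B7=F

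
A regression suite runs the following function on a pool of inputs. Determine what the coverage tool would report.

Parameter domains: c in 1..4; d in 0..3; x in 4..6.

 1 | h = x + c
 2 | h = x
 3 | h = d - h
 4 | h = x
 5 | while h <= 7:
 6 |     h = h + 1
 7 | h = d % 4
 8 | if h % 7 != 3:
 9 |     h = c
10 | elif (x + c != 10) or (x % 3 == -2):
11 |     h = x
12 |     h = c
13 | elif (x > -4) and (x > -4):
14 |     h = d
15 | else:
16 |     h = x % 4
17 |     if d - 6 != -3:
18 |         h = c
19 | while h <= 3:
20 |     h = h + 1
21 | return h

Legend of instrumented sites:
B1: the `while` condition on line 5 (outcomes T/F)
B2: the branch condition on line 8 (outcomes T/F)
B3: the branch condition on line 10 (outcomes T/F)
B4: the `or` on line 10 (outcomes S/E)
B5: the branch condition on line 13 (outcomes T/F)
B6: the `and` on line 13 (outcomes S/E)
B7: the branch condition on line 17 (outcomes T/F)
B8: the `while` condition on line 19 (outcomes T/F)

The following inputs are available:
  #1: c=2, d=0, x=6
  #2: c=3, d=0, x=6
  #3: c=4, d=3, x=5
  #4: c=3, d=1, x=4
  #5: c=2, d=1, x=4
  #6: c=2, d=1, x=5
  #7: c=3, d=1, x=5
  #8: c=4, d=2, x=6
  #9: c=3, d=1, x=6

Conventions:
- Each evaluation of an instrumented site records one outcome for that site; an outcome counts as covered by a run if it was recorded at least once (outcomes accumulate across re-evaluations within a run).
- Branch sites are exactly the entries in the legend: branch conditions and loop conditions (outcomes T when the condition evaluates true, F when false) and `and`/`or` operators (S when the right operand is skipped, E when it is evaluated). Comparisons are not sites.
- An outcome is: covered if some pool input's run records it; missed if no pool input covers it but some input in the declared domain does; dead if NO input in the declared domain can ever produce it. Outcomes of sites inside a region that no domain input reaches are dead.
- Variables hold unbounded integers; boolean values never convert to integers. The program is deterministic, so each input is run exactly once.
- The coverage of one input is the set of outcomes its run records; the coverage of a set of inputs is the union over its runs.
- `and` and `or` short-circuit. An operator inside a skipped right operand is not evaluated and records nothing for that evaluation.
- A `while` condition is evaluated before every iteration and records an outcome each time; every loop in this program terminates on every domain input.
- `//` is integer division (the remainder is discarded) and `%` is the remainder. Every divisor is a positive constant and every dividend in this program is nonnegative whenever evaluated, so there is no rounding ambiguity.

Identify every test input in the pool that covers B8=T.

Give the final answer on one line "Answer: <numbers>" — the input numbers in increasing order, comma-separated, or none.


input #1 (c=2, d=0, x=6): produces B8=T
input #2 (c=3, d=0, x=6): produces B8=T
input #3 (c=4, d=3, x=5): does not produce B8=T
input #4 (c=3, d=1, x=4): produces B8=T
input #5 (c=2, d=1, x=4): produces B8=T
input #6 (c=2, d=1, x=5): produces B8=T
input #7 (c=3, d=1, x=5): produces B8=T
input #8 (c=4, d=2, x=6): does not produce B8=T
input #9 (c=3, d=1, x=6): produces B8=T
Answer: 1, 2, 4, 5, 6, 7, 9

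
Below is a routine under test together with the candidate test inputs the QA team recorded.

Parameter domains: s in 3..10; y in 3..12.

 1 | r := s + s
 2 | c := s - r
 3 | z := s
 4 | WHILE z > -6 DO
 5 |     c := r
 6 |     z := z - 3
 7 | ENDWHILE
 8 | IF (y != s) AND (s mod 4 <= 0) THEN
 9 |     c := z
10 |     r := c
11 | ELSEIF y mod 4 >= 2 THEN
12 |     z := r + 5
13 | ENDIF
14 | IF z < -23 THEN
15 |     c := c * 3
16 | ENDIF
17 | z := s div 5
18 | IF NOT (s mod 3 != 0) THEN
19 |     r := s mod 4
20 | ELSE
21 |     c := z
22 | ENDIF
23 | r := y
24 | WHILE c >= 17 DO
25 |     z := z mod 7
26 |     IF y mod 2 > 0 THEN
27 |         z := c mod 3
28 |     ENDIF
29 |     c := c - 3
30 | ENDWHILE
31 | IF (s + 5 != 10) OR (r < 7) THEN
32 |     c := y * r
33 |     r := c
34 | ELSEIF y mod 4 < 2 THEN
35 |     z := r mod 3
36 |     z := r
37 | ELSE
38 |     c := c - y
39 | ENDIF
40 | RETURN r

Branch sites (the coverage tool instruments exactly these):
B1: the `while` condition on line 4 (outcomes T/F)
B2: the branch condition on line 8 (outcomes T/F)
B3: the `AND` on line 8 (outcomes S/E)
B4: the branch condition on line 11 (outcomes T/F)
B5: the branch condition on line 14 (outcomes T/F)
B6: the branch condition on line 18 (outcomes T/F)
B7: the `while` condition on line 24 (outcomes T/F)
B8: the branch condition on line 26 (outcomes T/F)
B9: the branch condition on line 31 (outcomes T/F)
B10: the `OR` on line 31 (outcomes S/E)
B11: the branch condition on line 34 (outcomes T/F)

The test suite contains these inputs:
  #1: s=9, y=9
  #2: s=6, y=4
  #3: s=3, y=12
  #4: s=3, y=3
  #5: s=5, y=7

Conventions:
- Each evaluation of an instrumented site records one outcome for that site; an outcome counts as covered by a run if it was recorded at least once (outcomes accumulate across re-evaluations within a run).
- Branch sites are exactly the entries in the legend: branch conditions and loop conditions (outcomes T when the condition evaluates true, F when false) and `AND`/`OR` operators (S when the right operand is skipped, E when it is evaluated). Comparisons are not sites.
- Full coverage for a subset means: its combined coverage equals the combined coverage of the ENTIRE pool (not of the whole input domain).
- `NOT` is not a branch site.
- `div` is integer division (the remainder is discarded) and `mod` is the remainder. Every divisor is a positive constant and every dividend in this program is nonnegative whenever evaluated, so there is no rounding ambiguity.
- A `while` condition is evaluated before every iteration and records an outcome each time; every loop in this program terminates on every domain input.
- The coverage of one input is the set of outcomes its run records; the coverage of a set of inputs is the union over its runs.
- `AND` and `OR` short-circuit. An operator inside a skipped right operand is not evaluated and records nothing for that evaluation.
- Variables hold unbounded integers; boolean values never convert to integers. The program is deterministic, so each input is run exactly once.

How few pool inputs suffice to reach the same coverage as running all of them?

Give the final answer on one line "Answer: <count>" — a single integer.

#1 (s=9, y=9) -> B1->T, B1->T, B1->T, B1->T, B1->T, B1->F, B3->S, B2->F, B4->F, B5->F, B6->T, B7->T, B8->T, B7->F, ...; covered: B1=T, B1=F, B2=F, B3=S, B4=F, B5=F, B6=T, B7=T, B7=F, B8=T, B9=T, B10=S
#2 (s=6, y=4) -> B1->T, B1->T, B1->T, B1->T, B1->F, B3->E, B2->F, B4->F, B5->F, B6->T, B7->F, B10->S, B9->T; covered: B1=T, B1=F, B2=F, B3=E, B4=F, B5=F, B6=T, B7=F, B9=T, B10=S
#3 (s=3, y=12) -> B1->T, B1->T, B1->T, B1->F, B3->E, B2->F, B4->F, B5->F, B6->T, B7->F, B10->S, B9->T; covered: B1=T, B1=F, B2=F, B3=E, B4=F, B5=F, B6=T, B7=F, B9=T, B10=S
#4 (s=3, y=3) -> B1->T, B1->T, B1->T, B1->F, B3->S, B2->F, B4->T, B5->F, B6->T, B7->F, B10->S, B9->T; covered: B1=T, B1=F, B2=F, B3=S, B4=T, B5=F, B6=T, B7=F, B9=T, B10=S
#5 (s=5, y=7) -> B1->T, B1->T, B1->T, B1->T, B1->F, B3->E, B2->F, B4->T, B5->F, B6->F, B7->F, B10->E, B9->F, B11->F; covered: B1=T, B1=F, B2=F, B3=E, B4=T, B5=F, B6=F, B7=F, B9=F, B10=E, B11=F
together the pool reaches 18 outcomes: B1=T, B1=F, B2=F, B3=S, B3=E, B4=T, B4=F, B5=F, B6=T, B6=F, B7=T, B7=F, B8=T, B9=T, B9=F, B10=S, B10=E, B11=F
no size-1 subset reaches all 18 outcomes (best union: 12/18)
the canonical winner is {1, 5}: size 2, full 18-outcome coverage, earliest index list among size-2 covers

Answer: 2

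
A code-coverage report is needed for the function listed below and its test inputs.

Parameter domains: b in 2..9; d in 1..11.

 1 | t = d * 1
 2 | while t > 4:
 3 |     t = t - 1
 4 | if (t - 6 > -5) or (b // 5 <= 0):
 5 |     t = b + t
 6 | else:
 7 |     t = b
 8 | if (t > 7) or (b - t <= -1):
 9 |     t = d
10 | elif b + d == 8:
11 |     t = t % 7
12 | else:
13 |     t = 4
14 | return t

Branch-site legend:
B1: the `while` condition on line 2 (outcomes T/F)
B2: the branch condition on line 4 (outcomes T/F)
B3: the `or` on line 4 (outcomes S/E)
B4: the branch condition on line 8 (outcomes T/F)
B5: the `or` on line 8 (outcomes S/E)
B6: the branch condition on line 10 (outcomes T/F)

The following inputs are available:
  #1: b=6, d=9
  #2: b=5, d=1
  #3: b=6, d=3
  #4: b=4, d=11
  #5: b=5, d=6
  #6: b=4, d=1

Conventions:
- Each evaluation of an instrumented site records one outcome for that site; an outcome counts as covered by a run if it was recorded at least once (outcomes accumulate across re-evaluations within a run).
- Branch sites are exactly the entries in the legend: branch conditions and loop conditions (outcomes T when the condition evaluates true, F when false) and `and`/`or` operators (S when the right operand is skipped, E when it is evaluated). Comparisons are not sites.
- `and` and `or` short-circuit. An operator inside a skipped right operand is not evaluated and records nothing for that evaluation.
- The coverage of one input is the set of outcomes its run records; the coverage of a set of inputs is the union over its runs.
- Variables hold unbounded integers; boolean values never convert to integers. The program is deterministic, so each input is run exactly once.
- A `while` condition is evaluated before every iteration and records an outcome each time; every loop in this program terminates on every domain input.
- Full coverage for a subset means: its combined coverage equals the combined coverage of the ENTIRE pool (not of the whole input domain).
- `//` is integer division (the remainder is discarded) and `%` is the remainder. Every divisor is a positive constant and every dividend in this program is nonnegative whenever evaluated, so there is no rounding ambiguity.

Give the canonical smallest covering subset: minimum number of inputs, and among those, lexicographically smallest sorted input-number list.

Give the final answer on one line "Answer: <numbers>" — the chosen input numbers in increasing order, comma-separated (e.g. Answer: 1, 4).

test 1 (b=6, d=9) fires B1->T, B1->T, B1->T, B1->T, B1->T, B1->F, B3->S, B2->T, B5->S, B4->T; hits B1=T, B1=F, B2=T, B3=S, B4=T, B5=S
test 2 (b=5, d=1) fires B1->F, B3->E, B2->F, B5->E, B4->F, B6->F; hits B1=F, B2=F, B3=E, B4=F, B5=E, B6=F
test 3 (b=6, d=3) fires B1->F, B3->S, B2->T, B5->S, B4->T; hits B1=F, B2=T, B3=S, B4=T, B5=S
test 4 (b=4, d=11) fires B1->T, B1->T, B1->T, B1->T, B1->T, B1->T, B1->T, B1->F, B3->S, B2->T, B5->S, B4->T; hits B1=T, B1=F, B2=T, B3=S, B4=T, B5=S
test 5 (b=5, d=6) fires B1->T, B1->T, B1->F, B3->S, B2->T, B5->S, B4->T; hits B1=T, B1=F, B2=T, B3=S, B4=T, B5=S
test 6 (b=4, d=1) fires B1->F, B3->E, B2->T, B5->E, B4->T; hits B1=F, B2=T, B3=E, B4=T, B5=E
union over all inputs: B1=T, B1=F, B2=T, B2=F, B3=S, B3=E, B4=T, B4=F, B5=S, B5=E, B6=F (11 outcomes)
no size-1 subset reaches all 11 outcomes (best union: 6/11)
inputs {1, 2} (size 2) cover everything; no size-2 subset with a lexicographically smaller index list covers all 11

Answer: 1, 2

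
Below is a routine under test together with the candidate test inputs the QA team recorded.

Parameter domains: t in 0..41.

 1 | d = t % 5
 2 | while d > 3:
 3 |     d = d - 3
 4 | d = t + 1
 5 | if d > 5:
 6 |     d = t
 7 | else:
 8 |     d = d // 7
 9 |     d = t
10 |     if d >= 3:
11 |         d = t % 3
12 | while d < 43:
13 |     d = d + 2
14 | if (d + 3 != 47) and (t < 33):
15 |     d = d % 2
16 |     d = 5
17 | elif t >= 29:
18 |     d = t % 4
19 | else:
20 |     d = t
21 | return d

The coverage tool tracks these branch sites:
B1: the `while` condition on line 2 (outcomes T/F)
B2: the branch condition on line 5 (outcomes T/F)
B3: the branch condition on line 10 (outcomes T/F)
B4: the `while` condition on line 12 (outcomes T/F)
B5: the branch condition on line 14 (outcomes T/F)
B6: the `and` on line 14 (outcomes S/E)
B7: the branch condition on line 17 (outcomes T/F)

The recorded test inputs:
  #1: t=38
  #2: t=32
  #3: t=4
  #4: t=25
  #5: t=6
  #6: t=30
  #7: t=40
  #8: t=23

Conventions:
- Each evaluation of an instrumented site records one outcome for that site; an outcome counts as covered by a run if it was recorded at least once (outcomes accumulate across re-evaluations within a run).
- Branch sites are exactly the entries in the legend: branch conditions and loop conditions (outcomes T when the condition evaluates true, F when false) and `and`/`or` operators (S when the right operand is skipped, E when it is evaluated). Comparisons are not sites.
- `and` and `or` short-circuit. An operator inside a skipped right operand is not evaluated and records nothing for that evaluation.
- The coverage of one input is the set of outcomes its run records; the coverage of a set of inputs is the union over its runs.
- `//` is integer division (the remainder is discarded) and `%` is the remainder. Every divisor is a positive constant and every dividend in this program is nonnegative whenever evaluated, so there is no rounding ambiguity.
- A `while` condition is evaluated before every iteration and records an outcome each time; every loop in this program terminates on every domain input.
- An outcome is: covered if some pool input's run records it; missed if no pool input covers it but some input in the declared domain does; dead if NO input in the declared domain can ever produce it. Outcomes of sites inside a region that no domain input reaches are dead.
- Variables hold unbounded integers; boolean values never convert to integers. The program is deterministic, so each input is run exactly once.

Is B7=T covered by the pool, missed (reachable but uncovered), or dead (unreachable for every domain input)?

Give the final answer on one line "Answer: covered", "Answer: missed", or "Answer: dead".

B7=T is recorded by pool input(s) 1, 2, 6, 7 -> covered

Answer: covered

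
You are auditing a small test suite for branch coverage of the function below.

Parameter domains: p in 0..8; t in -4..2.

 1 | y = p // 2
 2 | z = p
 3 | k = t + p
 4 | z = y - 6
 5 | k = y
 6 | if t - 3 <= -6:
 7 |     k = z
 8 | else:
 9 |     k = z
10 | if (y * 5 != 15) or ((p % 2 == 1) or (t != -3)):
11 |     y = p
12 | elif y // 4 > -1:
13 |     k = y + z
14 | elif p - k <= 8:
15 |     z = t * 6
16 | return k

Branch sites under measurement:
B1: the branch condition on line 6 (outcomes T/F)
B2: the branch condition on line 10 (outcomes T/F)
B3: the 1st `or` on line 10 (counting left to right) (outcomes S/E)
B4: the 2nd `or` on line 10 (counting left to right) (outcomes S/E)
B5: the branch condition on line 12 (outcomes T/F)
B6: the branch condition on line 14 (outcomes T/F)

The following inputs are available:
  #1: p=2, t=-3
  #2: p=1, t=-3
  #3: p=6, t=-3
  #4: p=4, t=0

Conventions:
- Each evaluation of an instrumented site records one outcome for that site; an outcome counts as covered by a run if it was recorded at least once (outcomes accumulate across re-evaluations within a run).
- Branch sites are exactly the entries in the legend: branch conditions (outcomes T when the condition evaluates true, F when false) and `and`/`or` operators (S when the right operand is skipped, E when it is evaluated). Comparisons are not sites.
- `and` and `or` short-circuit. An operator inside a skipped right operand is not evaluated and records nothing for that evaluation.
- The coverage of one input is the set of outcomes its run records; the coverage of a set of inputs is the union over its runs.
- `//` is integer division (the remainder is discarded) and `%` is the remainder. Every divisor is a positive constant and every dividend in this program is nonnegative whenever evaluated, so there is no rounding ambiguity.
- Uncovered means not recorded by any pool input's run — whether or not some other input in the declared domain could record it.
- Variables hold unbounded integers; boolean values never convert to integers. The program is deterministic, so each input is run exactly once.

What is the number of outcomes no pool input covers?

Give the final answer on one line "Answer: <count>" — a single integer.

test 1 (p=2, t=-3) hits B1=T, B2=T, B3=S
test 2 (p=1, t=-3) hits B1=T, B2=T, B3=S
test 3 (p=6, t=-3) hits B1=T, B2=F, B3=E, B4=E, B5=T
test 4 (p=4, t=0) hits B1=F, B2=T, B3=S
union over the pool: B1=T, B1=F, B2=T, B2=F, B3=S, B3=E, B4=E, B5=T
uncovered (4 of 12): B4=S, B5=F, B6=T, B6=F

Answer: 4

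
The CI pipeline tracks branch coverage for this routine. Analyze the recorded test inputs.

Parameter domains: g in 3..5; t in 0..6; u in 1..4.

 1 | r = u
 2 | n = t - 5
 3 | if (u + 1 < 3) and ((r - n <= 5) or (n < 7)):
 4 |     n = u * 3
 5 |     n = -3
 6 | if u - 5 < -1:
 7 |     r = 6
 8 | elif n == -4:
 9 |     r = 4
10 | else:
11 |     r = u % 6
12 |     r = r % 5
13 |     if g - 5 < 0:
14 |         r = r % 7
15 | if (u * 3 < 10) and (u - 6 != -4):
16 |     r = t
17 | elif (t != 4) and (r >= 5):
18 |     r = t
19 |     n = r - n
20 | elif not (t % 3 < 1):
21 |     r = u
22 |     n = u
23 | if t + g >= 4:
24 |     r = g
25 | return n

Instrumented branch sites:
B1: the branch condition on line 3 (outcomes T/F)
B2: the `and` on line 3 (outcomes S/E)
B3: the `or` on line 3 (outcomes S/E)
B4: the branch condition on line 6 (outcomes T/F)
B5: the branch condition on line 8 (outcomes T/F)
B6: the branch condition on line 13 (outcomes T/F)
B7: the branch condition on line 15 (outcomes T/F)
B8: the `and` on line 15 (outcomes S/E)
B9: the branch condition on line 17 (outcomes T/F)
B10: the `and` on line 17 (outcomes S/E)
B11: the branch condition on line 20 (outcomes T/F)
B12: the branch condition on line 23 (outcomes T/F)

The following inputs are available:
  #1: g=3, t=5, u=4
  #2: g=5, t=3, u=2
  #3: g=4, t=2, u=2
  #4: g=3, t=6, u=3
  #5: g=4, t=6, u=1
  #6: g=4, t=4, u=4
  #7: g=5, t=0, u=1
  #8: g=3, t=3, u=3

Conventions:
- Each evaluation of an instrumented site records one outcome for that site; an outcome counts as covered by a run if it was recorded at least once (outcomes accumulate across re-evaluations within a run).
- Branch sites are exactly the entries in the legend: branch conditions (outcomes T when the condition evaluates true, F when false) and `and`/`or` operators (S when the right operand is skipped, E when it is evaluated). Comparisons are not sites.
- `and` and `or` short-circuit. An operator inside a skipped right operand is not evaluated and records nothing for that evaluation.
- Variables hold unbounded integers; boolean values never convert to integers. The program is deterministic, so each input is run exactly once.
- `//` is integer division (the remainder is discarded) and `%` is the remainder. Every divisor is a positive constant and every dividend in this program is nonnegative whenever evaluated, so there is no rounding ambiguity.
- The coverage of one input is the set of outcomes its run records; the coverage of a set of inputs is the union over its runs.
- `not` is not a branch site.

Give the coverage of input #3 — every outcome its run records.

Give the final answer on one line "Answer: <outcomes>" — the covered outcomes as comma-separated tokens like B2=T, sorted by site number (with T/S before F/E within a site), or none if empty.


Tracing the run of input #3 (g=4, t=2, u=2):
  B2->S, B1->F, B4->T, B8->E, B7->F, B10->E, B9->T, B12->T
deduplicating events, the covered set is: B1=F, B2=S, B4=T, B7=F, B8=E, B9=T, B10=E, B12=T
Answer: B1=F, B2=S, B4=T, B7=F, B8=E, B9=T, B10=E, B12=T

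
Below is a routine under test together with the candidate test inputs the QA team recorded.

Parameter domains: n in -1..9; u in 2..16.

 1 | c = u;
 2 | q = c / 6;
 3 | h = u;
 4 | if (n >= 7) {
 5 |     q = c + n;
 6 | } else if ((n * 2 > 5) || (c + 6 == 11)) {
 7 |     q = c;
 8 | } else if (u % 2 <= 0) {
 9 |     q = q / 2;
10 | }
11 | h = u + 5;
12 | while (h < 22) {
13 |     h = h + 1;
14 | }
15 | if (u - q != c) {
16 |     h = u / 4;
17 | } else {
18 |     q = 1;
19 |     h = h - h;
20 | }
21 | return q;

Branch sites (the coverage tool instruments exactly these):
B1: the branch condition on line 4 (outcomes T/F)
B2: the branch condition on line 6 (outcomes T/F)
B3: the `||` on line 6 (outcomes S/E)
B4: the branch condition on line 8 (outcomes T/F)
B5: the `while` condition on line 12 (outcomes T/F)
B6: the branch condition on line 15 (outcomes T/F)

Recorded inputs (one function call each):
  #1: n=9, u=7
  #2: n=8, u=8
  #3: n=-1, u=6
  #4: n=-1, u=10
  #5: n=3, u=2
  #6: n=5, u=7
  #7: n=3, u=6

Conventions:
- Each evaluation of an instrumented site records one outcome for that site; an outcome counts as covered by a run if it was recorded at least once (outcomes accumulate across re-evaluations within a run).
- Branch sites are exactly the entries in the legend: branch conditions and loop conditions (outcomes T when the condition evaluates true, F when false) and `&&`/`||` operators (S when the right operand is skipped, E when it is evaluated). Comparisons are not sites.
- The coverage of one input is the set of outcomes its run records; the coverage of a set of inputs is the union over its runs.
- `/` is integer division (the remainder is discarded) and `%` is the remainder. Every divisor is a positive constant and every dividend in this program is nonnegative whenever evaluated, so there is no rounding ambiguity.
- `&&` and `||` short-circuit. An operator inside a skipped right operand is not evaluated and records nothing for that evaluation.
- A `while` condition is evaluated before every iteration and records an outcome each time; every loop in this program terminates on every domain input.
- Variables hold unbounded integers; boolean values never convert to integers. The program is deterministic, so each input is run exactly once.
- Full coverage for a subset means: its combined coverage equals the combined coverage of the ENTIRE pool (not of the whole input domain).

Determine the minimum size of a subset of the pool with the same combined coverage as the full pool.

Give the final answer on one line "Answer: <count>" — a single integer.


run #1 (n=9, u=7) runs B1->T, B5->T, B5->T, B5->T, B5->T, B5->T, B5->T, B5->T, B5->T, B5->T, B5->T, B5->F, B6->T; records B1=T, B5=T, B5=F, B6=T
run #2 (n=8, u=8) runs B1->T, B5->T, B5->T, B5->T, B5->T, B5->T, B5->T, B5->T, B5->T, B5->T, B5->F, B6->T; records B1=T, B5=T, B5=F, B6=T
run #3 (n=-1, u=6) runs B1->F, B3->E, B2->F, B4->T, B5->T, B5->T, B5->T, B5->T, B5->T, B5->T, B5->T, B5->T, B5->T, B5->T, ...; records B1=F, B2=F, B3=E, B4=T, B5=T, B5=F, B6=F
run #4 (n=-1, u=10) runs B1->F, B3->E, B2->F, B4->T, B5->T, B5->T, B5->T, B5->T, B5->T, B5->T, B5->T, B5->F, B6->F; records B1=F, B2=F, B3=E, B4=T, B5=T, B5=F, B6=F
run #5 (n=3, u=2) runs B1->F, B3->S, B2->T, B5->T, B5->T, B5->T, B5->T, B5->T, B5->T, B5->T, B5->T, B5->T, B5->T, B5->T, ...; records B1=F, B2=T, B3=S, B5=T, B5=F, B6=T
run #6 (n=5, u=7) runs B1->F, B3->S, B2->T, B5->T, B5->T, B5->T, B5->T, B5->T, B5->T, B5->T, B5->T, B5->T, B5->T, B5->F, ...; records B1=F, B2=T, B3=S, B5=T, B5=F, B6=T
run #7 (n=3, u=6) runs B1->F, B3->S, B2->T, B5->T, B5->T, B5->T, B5->T, B5->T, B5->T, B5->T, B5->T, B5->T, B5->T, B5->T, ...; records B1=F, B2=T, B3=S, B5=T, B5=F, B6=T
the full pool covers 11 outcomes: B1=T, B1=F, B2=T, B2=F, B3=S, B3=E, B4=T, B5=T, B5=F, B6=T, B6=F
no size-1 subset reaches all 11 outcomes (best union: 7/11)
no size-2 subset reaches all 11 outcomes (best union: 10/11)
inputs {1, 3, 5} (size 3) cover everything; no size-3 subset with a lexicographically smaller index list covers all 11
Answer: 3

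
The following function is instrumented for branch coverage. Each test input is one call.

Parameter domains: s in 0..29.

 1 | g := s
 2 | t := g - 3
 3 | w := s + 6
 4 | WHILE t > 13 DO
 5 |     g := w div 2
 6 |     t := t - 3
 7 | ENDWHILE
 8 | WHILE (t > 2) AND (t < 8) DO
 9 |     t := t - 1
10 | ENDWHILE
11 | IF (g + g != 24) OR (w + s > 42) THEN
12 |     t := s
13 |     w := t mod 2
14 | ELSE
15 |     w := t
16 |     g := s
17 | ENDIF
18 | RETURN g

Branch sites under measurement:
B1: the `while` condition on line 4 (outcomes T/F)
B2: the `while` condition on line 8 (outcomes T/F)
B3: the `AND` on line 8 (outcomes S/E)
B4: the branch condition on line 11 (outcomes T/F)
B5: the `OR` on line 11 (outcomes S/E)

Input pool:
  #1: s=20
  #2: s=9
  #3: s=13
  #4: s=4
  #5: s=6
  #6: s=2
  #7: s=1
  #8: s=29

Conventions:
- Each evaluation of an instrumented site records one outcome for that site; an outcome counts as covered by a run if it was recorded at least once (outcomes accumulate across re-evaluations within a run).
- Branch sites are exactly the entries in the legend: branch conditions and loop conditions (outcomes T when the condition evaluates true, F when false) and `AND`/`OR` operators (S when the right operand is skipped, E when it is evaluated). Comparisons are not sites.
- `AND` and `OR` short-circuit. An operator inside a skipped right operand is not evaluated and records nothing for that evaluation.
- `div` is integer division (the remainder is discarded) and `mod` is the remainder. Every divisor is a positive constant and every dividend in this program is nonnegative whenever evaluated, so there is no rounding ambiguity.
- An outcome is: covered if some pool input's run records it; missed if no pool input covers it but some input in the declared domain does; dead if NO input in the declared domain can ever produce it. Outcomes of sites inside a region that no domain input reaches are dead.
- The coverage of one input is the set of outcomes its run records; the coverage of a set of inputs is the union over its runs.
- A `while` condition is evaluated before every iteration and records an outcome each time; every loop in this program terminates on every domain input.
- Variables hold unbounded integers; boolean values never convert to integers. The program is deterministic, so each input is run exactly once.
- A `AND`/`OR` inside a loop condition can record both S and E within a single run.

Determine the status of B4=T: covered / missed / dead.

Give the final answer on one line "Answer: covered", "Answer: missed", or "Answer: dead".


B4=T is recorded by pool input(s) 1, 2, 3, 4, 5, 6, 7, 8 -> covered
Answer: covered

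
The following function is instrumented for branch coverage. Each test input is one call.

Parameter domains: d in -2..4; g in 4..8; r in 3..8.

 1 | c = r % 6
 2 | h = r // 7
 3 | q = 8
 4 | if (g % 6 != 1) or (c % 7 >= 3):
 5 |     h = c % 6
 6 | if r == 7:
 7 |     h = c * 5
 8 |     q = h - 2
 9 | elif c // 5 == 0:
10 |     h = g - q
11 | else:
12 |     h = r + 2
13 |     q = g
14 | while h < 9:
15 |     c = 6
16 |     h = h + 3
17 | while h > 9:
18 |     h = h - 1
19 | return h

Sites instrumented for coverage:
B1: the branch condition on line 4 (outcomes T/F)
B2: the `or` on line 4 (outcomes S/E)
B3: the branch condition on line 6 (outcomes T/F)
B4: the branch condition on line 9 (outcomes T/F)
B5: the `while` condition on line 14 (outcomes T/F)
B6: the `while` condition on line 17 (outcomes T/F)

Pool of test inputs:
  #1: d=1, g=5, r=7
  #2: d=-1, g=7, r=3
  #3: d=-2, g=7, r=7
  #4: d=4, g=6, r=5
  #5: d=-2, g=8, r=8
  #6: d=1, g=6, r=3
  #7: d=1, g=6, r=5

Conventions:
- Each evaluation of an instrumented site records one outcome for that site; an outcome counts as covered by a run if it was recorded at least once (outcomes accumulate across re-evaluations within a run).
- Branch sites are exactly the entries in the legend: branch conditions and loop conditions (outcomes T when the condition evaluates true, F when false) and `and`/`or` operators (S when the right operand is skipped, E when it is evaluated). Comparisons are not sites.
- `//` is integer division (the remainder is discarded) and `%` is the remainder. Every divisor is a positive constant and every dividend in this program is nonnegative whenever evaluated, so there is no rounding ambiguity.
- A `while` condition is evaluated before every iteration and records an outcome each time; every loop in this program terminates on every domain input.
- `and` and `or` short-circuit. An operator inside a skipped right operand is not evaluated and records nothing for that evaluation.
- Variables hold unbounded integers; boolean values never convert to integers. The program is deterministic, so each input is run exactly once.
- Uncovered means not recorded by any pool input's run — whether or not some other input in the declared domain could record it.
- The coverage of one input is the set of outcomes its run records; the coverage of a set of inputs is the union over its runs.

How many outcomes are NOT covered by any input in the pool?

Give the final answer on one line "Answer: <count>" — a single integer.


#1 (d=1, g=5, r=7) -> B2->S, B1->T, B3->T, B5->T, B5->T, B5->F, B6->T, B6->T, B6->F; covered: B1=T, B2=S, B3=T, B5=T, B5=F, B6=T, B6=F
#2 (d=-1, g=7, r=3) -> B2->E, B1->T, B3->F, B4->T, B5->T, B5->T, B5->T, B5->T, B5->F, B6->T, B6->T, B6->F; covered: B1=T, B2=E, B3=F, B4=T, B5=T, B5=F, B6=T, B6=F
#3 (d=-2, g=7, r=7) -> B2->E, B1->F, B3->T, B5->T, B5->T, B5->F, B6->T, B6->T, B6->F; covered: B1=F, B2=E, B3=T, B5=T, B5=F, B6=T, B6=F
#4 (d=4, g=6, r=5) -> B2->S, B1->T, B3->F, B4->F, B5->T, B5->F, B6->T, B6->F; covered: B1=T, B2=S, B3=F, B4=F, B5=T, B5=F, B6=T, B6=F
#5 (d=-2, g=8, r=8) -> B2->S, B1->T, B3->F, B4->T, B5->T, B5->T, B5->T, B5->F, B6->F; covered: B1=T, B2=S, B3=F, B4=T, B5=T, B5=F, B6=F
#6 (d=1, g=6, r=3) -> B2->S, B1->T, B3->F, B4->T, B5->T, B5->T, B5->T, B5->T, B5->F, B6->T, B6->F; covered: B1=T, B2=S, B3=F, B4=T, B5=T, B5=F, B6=T, B6=F
#7 (d=1, g=6, r=5) -> B2->S, B1->T, B3->F, B4->F, B5->T, B5->F, B6->T, B6->F; covered: B1=T, B2=S, B3=F, B4=F, B5=T, B5=F, B6=T, B6=F
union over the pool: B1=T, B1=F, B2=S, B2=E, B3=T, B3=F, B4=T, B4=F, B5=T, B5=F, B6=T, B6=F
uncovered (0 of 12): none
Answer: 0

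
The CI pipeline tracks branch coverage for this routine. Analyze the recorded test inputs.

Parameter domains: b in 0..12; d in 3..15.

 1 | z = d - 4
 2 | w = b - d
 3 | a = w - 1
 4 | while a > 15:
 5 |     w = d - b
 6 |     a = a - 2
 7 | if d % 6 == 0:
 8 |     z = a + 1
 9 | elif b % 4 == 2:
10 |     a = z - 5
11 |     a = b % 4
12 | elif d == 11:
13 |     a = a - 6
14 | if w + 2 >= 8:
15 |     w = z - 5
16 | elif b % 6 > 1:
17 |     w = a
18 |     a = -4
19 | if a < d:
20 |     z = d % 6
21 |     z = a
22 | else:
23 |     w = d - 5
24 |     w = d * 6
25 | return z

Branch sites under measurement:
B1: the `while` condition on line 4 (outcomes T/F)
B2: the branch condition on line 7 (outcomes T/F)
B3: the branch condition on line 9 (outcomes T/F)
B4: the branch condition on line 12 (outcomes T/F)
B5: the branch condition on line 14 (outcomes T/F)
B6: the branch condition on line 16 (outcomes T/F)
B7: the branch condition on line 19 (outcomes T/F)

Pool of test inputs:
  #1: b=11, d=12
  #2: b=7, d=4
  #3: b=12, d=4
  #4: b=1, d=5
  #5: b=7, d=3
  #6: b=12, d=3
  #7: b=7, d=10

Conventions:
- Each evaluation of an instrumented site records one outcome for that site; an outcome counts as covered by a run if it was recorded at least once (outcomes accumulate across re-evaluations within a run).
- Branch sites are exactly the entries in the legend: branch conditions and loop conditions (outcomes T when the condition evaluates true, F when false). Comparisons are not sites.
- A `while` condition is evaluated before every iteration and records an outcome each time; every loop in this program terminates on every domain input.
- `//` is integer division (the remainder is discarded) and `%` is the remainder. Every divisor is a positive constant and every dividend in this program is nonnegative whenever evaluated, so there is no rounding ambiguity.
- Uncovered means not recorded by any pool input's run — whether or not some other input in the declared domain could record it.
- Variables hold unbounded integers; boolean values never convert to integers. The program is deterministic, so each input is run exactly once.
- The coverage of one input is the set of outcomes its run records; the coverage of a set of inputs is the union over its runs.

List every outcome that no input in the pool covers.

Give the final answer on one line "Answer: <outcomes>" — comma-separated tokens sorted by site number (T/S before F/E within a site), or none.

input #1, b=11, d=12: events B1->F, B2->T, B5->F, B6->T, B7->T; outcomes B1=F, B2=T, B5=F, B6=T, B7=T
input #2, b=7, d=4: events B1->F, B2->F, B3->F, B4->F, B5->F, B6->F, B7->T; outcomes B1=F, B2=F, B3=F, B4=F, B5=F, B6=F, B7=T
input #3, b=12, d=4: events B1->F, B2->F, B3->F, B4->F, B5->T, B7->F; outcomes B1=F, B2=F, B3=F, B4=F, B5=T, B7=F
input #4, b=1, d=5: events B1->F, B2->F, B3->F, B4->F, B5->F, B6->F, B7->T; outcomes B1=F, B2=F, B3=F, B4=F, B5=F, B6=F, B7=T
input #5, b=7, d=3: events B1->F, B2->F, B3->F, B4->F, B5->F, B6->F, B7->F; outcomes B1=F, B2=F, B3=F, B4=F, B5=F, B6=F, B7=F
input #6, b=12, d=3: events B1->F, B2->F, B3->F, B4->F, B5->T, B7->F; outcomes B1=F, B2=F, B3=F, B4=F, B5=T, B7=F
input #7, b=7, d=10: events B1->F, B2->F, B3->F, B4->F, B5->F, B6->F, B7->T; outcomes B1=F, B2=F, B3=F, B4=F, B5=F, B6=F, B7=T
union over the pool: B1=F, B2=T, B2=F, B3=F, B4=F, B5=T, B5=F, B6=T, B6=F, B7=T, B7=F
uncovered (3 of 14): B1=T, B3=T, B4=T

Answer: B1=T, B3=T, B4=T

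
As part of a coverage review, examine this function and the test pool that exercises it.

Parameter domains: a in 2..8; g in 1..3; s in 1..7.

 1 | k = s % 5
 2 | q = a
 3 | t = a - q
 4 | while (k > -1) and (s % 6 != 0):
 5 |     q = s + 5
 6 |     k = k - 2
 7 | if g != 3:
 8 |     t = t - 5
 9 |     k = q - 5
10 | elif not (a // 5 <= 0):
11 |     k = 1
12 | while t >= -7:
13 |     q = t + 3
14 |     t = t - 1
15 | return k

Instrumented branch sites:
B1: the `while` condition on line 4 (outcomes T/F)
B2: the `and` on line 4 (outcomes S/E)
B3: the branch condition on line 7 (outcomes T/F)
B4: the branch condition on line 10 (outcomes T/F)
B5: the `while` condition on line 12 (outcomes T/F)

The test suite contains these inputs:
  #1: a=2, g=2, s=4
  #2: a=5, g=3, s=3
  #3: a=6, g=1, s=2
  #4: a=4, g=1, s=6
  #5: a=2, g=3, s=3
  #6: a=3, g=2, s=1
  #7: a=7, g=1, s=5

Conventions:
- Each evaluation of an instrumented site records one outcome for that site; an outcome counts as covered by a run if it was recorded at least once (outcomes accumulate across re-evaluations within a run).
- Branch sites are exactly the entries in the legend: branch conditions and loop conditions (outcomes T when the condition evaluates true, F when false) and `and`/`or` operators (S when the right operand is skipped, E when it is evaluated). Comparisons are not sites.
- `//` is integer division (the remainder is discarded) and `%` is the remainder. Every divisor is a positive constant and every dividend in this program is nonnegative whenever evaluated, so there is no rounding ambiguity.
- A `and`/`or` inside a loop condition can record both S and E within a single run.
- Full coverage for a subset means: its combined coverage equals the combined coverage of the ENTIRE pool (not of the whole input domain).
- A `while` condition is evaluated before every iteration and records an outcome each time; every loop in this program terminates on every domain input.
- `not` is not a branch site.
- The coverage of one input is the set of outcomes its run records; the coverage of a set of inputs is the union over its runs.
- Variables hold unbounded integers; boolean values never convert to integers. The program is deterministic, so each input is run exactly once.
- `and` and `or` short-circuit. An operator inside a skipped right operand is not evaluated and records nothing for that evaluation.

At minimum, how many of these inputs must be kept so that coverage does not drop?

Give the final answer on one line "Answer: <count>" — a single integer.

run #1 (a=2, g=2, s=4) runs B2->E, B1->T, B2->E, B1->T, B2->E, B1->T, B2->S, B1->F, B3->T, B5->T, B5->T, B5->T, B5->F; records B1=T, B1=F, B2=S, B2=E, B3=T, B5=T, B5=F
run #2 (a=5, g=3, s=3) runs B2->E, B1->T, B2->E, B1->T, B2->S, B1->F, B3->F, B4->T, B5->T, B5->T, B5->T, B5->T, B5->T, B5->T, ...; records B1=T, B1=F, B2=S, B2=E, B3=F, B4=T, B5=T, B5=F
run #3 (a=6, g=1, s=2) runs B2->E, B1->T, B2->E, B1->T, B2->S, B1->F, B3->T, B5->T, B5->T, B5->T, B5->F; records B1=T, B1=F, B2=S, B2=E, B3=T, B5=T, B5=F
run #4 (a=4, g=1, s=6) runs B2->E, B1->F, B3->T, B5->T, B5->T, B5->T, B5->F; records B1=F, B2=E, B3=T, B5=T, B5=F
run #5 (a=2, g=3, s=3) runs B2->E, B1->T, B2->E, B1->T, B2->S, B1->F, B3->F, B4->F, B5->T, B5->T, B5->T, B5->T, B5->T, B5->T, ...; records B1=T, B1=F, B2=S, B2=E, B3=F, B4=F, B5=T, B5=F
run #6 (a=3, g=2, s=1) runs B2->E, B1->T, B2->S, B1->F, B3->T, B5->T, B5->T, B5->T, B5->F; records B1=T, B1=F, B2=S, B2=E, B3=T, B5=T, B5=F
run #7 (a=7, g=1, s=5) runs B2->E, B1->T, B2->S, B1->F, B3->T, B5->T, B5->T, B5->T, B5->F; records B1=T, B1=F, B2=S, B2=E, B3=T, B5=T, B5=F
the full pool covers 10 outcomes: B1=T, B1=F, B2=S, B2=E, B3=T, B3=F, B4=T, B4=F, B5=T, B5=F
no size-1 subset reaches all 10 outcomes (best union: 8/10)
no size-2 subset reaches all 10 outcomes (best union: 9/10)
at size 3, {1, 2, 5} reaches all 10 outcomes; every lexicographically earlier size-3 subset fails

Answer: 3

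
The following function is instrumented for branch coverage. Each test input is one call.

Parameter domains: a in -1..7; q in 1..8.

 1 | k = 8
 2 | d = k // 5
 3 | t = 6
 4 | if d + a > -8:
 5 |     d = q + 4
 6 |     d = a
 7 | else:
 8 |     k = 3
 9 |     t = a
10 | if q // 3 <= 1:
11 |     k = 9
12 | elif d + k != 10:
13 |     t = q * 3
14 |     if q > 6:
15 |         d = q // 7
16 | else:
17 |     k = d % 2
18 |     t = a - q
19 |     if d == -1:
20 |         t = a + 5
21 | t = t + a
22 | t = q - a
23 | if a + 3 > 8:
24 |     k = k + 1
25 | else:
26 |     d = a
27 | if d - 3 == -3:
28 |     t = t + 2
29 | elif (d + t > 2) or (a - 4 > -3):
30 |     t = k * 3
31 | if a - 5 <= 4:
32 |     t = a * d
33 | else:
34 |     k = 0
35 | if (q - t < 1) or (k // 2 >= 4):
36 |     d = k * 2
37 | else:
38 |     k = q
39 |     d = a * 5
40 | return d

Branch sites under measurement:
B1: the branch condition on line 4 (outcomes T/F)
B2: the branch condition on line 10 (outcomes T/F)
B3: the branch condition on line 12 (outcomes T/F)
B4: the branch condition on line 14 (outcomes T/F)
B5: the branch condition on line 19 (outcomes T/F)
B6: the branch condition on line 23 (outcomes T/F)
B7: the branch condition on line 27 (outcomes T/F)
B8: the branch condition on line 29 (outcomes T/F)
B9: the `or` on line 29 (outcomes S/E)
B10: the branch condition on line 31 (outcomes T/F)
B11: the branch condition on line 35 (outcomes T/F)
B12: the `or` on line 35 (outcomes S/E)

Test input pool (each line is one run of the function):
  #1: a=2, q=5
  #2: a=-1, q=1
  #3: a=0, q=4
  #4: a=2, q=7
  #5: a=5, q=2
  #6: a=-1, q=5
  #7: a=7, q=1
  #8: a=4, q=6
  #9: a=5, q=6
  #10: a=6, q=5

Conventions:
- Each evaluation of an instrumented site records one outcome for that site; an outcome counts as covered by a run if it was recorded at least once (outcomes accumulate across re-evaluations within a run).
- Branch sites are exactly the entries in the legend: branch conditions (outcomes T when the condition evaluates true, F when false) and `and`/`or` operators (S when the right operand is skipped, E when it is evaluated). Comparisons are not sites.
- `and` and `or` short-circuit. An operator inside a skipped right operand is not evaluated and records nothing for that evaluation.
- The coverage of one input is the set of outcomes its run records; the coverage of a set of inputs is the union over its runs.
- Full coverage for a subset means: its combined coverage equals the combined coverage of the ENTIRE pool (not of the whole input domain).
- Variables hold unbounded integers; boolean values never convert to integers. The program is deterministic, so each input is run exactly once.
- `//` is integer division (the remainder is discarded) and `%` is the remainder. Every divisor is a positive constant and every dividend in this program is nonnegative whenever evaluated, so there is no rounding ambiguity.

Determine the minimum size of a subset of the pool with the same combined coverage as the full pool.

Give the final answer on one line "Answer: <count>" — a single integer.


test 1 (a=2, q=5) fires B1->T, B2->T, B6->F, B7->F, B9->S, B8->T, B10->T, B12->E, B11->T; hits B1=T, B2=T, B6=F, B7=F, B8=T, B9=S, B10=T, B11=T, B12=E
test 2 (a=-1, q=1) fires B1->T, B2->T, B6->F, B7->F, B9->E, B8->F, B10->T, B12->S, B11->T; hits B1=T, B2=T, B6=F, B7=F, B8=F, B9=E, B10=T, B11=T, B12=S
test 3 (a=0, q=4) fires B1->T, B2->T, B6->F, B7->T, B10->T, B12->E, B11->T; hits B1=T, B2=T, B6=F, B7=T, B10=T, B11=T, B12=E
test 4 (a=2, q=7) fires B1->T, B2->F, B3->F, B5->F, B6->F, B7->F, B9->S, B8->T, B10->T, B12->E, B11->F; hits B1=T, B2=F, B3=F, B5=F, B6=F, B7=F, B8=T, B9=S, B10=T, B11=F, B12=E
test 5 (a=5, q=2) fires B1->T, B2->T, B6->F, B7->F, B9->E, B8->T, B10->T, B12->S, B11->T; hits B1=T, B2=T, B6=F, B7=F, B8=T, B9=E, B10=T, B11=T, B12=S
test 6 (a=-1, q=5) fires B1->T, B2->T, B6->F, B7->F, B9->S, B8->T, B10->T, B12->E, B11->T; hits B1=T, B2=T, B6=F, B7=F, B8=T, B9=S, B10=T, B11=T, B12=E
test 7 (a=7, q=1) fires B1->T, B2->T, B6->T, B7->F, B9->E, B8->T, B10->T, B12->S, B11->T; hits B1=T, B2=T, B6=T, B7=F, B8=T, B9=E, B10=T, B11=T, B12=S
test 8 (a=4, q=6) fires B1->T, B2->F, B3->T, B4->F, B6->F, B7->F, B9->S, B8->T, B10->T, B12->S, B11->T; hits B1=T, B2=F, B3=T, B4=F, B6=F, B7=F, B8=T, B9=S, B10=T, B11=T, B12=S
test 9 (a=5, q=6) fires B1->T, B2->F, B3->T, B4->F, B6->F, B7->F, B9->S, B8->T, B10->T, B12->S, B11->T; hits B1=T, B2=F, B3=T, B4=F, B6=F, B7=F, B8=T, B9=S, B10=T, B11=T, B12=S
test 10 (a=6, q=5) fires B1->T, B2->T, B6->T, B7->F, B9->S, B8->T, B10->T, B12->S, B11->T; hits B1=T, B2=T, B6=T, B7=F, B8=T, B9=S, B10=T, B11=T, B12=S
union over all inputs: B1=T, B2=T, B2=F, B3=T, B3=F, B4=F, B5=F, B6=T, B6=F, B7=T, B7=F, B8=T, B8=F, B9=S, B9=E, B10=T, B11=T, B11=F, B12=S, B12=E (20 outcomes)
every size-1 subset falls short of the 20 outcomes (best: 11/20)
every size-2 subset falls short of the 20 outcomes (best: 16/20)
every size-3 subset falls short of the 20 outcomes (best: 18/20)
every size-4 subset falls short of the 20 outcomes (best: 19/20)
size 5: inputs {2, 3, 4, 7, 8} cover all 20 outcomes, and no lexicographically smaller subset of this size does
Answer: 5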